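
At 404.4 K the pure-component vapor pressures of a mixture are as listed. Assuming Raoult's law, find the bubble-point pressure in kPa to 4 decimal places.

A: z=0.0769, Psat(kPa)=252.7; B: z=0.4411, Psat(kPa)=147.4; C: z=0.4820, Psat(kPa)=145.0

At the bubble point ψ → 0, so ΣzᵢKᵢ = 1 with Kᵢ = Pᵢˢᵃᵗ/P ⇒ P = ΣzᵢPᵢˢᵃᵗ.
P = 0.0769·252.7 + 0.4411·147.4 + 0.4820·145.0 = 154.3408 kPa

Pbub = 154.3408 kPa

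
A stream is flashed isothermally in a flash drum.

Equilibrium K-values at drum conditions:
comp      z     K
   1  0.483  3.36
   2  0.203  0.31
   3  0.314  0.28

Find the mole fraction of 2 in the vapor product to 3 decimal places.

y_2 = 0.092

Let ψ = V/F and solve Σ zᵢ(Kᵢ−1)/(1+ψ(Kᵢ−1)) = 0.
Check two-phase: ΣzᵢKᵢ = 1.774 > 1 and Σzᵢ/Kᵢ = 1.920 > 1, so g(0) = 0.774 > 0 and g(1) = -0.920 < 0.
Iterate (Newton) starting at ψ = 0.46:
  ψ = 0.460: g = 0.0033, g' = -1.190 → ψ = 0.463
Converged at ψ = 0.463.
Compositions from xᵢ = zᵢ/(1+ψ(Kᵢ−1)), yᵢ = Kᵢxᵢ:
  1: x = 0.231, y = 0.776
  2: x = 0.298, y = 0.092
  3: x = 0.471, y = 0.132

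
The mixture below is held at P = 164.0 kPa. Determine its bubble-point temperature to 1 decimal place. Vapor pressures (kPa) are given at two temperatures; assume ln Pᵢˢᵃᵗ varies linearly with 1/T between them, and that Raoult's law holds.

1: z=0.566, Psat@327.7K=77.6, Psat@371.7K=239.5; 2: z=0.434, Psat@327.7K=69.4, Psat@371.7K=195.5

Bubble-point temperature: ΣzᵢPᵢˢᵃᵗ(T) = P. Interpolate ln Pᵢˢᵃᵗ = aᵢ + bᵢ/T.
  T = 327.7 K: ΣzᵢPᵢˢᵃᵗ = 74.04 kPa
  T = 371.7 K: ΣzᵢPᵢˢᵃᵗ = 220.40 kPa
  T = 349.7 K: ΣzᵢPᵢˢᵃᵗ = 132.17 kPa
  T = 360.7 K: ΣzᵢPᵢˢᵃᵗ = 172.01 kPa
  T = 355.2 K: ΣzᵢPᵢˢᵃᵗ = 151.08 kPa
  T = 357.9 K: ΣzᵢPᵢˢᵃᵗ = 161.10 kPa
  T = 359.3 K: ΣzᵢPᵢˢᵃᵗ = 166.48 kPa
Interpolating between 357.9 K and 359.3 K gives T ≈ 358.7 K.

T = 358.7 K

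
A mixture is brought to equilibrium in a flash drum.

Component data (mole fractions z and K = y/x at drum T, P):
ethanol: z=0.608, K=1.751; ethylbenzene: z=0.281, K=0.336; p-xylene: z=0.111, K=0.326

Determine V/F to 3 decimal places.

V/F = 0.390

Newton–Raphson from V/F = 0.5:
  V/F = 0.500: g = -0.0602, g' = -0.574 → V/F = 0.395
  V/F = 0.395: g = -0.0028, g' = -0.525 → V/F = 0.390
Converged at V/F = 0.390.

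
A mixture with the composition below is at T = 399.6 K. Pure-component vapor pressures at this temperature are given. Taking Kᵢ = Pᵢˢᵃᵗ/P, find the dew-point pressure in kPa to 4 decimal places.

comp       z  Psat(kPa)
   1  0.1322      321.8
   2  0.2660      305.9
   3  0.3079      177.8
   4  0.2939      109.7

Pdew = 175.7091 kPa

At the dew point ψ → 1, so Σzᵢ/Kᵢ = 1 with Kᵢ = Pᵢˢᵃᵗ/P ⇒ 1/P = Σzᵢ/Pᵢˢᵃᵗ.
1/P = 0.1322/321.8 + 0.2660/305.9 + 0.3079/177.8 + 0.2939/109.7 = 0.0056912 ⇒ P = 175.7091 kPa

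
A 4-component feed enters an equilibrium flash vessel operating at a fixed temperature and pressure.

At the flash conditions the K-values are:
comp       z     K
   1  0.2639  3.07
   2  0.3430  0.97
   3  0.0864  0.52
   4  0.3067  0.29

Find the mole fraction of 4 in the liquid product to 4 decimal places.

x_4 = 0.3904

Newton–Raphson from V/F = 0.44:
  V/F = 0.4400: g = -0.09381, g' = -0.6690 → V/F = 0.2998
  V/F = 0.2998: g = 0.00163, g' = -0.7076 → V/F = 0.3021
Converged at V/F = 0.3021.
Compositions from xᵢ = zᵢ/(1+V/F(Kᵢ−1)), yᵢ = Kᵢxᵢ:
  1: x = 0.1624, y = 0.4985
  2: x = 0.3461, y = 0.3358
  3: x = 0.1011, y = 0.0525
  4: x = 0.3904, y = 0.1132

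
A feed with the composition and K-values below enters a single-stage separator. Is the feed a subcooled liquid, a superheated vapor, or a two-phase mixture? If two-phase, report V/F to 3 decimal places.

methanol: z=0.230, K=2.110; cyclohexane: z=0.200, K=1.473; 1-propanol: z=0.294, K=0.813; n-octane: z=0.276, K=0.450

two-phase, V/F = 0.407

ΣzᵢKᵢ = 1.143; Σzᵢ/Kᵢ = 1.220.
Both exceed 1, so a two-phase solution exists.
Rachford–Rice: g(ψ) = Σ zᵢ(Kᵢ−1)/(1+ψ(Kᵢ−1)) = 0.
Newton–Raphson from ψ = 0.5:
  ψ = 0.500: g = -0.0293, g' = -0.318 → ψ = 0.408
  ψ = 0.408: g = -0.0001, g' = -0.317 → ψ = 0.407
Converged at ψ = 0.407.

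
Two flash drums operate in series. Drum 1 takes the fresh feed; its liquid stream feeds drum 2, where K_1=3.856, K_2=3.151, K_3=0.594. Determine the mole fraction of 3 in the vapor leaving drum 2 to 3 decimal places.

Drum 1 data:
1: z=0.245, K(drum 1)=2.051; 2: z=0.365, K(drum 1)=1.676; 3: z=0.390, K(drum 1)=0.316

Drum 1:
Rachford–Rice: g(ψ₁) = Σ zᵢ(Kᵢ−1)/(1+ψ₁(Kᵢ−1)) = 0.
Check two-phase: ΣzᵢKᵢ = 1.237 > 1 and Σzᵢ/Kᵢ = 1.571 > 1, so g(0) = 0.237 > 0 and g(1) = -0.571 < 0.
Newton iteration, ψ₁⁰ = 0.5:
  ψ₁ = 0.500: g = -0.0522, g' = -0.631 → ψ₁ = 0.417
  ψ₁ = 0.417: g = -0.0018, g' = -0.590 → ψ₁ = 0.414
Converged at ψ₁ = 0.414.
Drum-1 compositions:
  1: x = 0.171, y = 0.350
  2: x = 0.285, y = 0.478
  3: x = 0.544, y = 0.172
Drum-2 feed = drum-1 liquid: z₂ = (0.1707, 0.2852, 0.5441).
Drum 2:
Rachford–Rice: g(ψ₂) = Σ zᵢ(Kᵢ−1)/(1+ψ₂(Kᵢ−1)) = 0.
Feasibility: ΣzᵢKᵢ = 1.880, Σzᵢ/Kᵢ = 1.051 — both > 1, two phases present.
Newton iteration, ψ₂⁰ = 0.5:
  ψ₂ = 0.500: g = 0.2192, g' = -0.684 → ψ₂ = 0.821
  ψ₂ = 0.821: g = 0.0364, g' = -0.499 → ψ₂ = 0.893
  ψ₂ = 0.893: g = 0.0005, g' = -0.486 → ψ₂ = 0.895
Converged at ψ₂ = 0.895.
  1: x = 0.048, y = 0.185
  2: x = 0.098, y = 0.307
  3: x = 0.854, y = 0.508

y_3 (drum 2) = 0.508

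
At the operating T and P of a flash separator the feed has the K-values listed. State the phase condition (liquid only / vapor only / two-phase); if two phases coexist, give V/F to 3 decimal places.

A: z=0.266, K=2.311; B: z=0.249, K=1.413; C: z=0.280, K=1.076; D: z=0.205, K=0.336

two-phase, V/F = 0.757

ΣzᵢKᵢ = 1.337; Σzᵢ/Kᵢ = 1.162.
Both exceed 1, so a two-phase solution exists.
Iterate (Newton) starting at ψ = 0.69:
  ψ = 0.690: g = 0.0321, g' = -0.461 → ψ = 0.760
  ψ = 0.760: g = -0.0016, g' = -0.509 → ψ = 0.757
Converged at ψ = 0.757.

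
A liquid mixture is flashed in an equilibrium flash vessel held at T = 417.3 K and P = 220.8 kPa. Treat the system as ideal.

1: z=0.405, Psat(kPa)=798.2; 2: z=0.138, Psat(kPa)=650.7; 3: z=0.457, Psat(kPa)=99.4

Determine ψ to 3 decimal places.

Raoult's law: Kᵢ = Pᵢˢᵃᵗ/P = Pᵢˢᵃᵗ/220.8.
  K_1 = 798.2/220.8 = 3.61504, K_2 = 650.7/220.8 = 2.94701, K_3 = 99.4/220.8 = 0.45018
Let ψ = V/F and solve Σ zᵢ(Kᵢ−1)/(1+ψ(Kᵢ−1)) = 0.
Feasibility: ΣzᵢKᵢ = 2.077, Σzᵢ/Kᵢ = 1.174 — both > 1, two phases present.
Iterate (Newton) starting at ψ = 0.5:
  ψ = 0.500: g = 0.2486, g' = -0.917 → ψ = 0.771
  ψ = 0.771: g = 0.0224, g' = -0.804 → ψ = 0.799
Converged at ψ = 0.799.

ψ = 0.799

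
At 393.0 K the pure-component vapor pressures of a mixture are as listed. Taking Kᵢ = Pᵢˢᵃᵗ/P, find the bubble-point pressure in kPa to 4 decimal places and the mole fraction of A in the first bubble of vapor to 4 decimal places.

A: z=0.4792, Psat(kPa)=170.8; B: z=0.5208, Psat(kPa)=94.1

At the bubble point ψ → 0, so ΣzᵢKᵢ = 1 with Kᵢ = Pᵢˢᵃᵗ/P ⇒ P = ΣzᵢPᵢˢᵃᵗ.
P = 0.4792·170.8 + 0.5208·94.1 = 130.8546 kPa
yᵢ = zᵢPᵢˢᵃᵗ/P ⇒ y_A = 0.4792·170.8/130.8546 = 0.6255

Pbub = 130.8546 kPa, y_A = 0.6255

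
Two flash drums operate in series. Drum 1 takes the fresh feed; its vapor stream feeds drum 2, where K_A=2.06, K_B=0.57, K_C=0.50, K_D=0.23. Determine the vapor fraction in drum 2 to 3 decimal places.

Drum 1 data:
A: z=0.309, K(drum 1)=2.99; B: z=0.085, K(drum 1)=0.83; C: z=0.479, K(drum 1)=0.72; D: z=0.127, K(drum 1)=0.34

V/F (drum 2) = 0.342

Drum 1:
Let ψ₁ = V/F and solve Σ zᵢ(Kᵢ−1)/(1+ψ₁(Kᵢ−1)) = 0.
Feasibility: ΣzᵢKᵢ = 1.383, Σzᵢ/Kᵢ = 1.245 — both > 1, two phases present.
Newton–Raphson from ψ₁ = 0.66:
  ψ₁ = 0.660: g = -0.0635, g' = -0.462 → ψ₁ = 0.523
  ψ₁ = 0.523: g = 0.0005, g' = -0.477 → ψ₁ = 0.524
Converged at ψ₁ = 0.524.
Drum-1 compositions:
  A: x = 0.151, y = 0.452
  B: x = 0.093, y = 0.077
  C: x = 0.561, y = 0.404
  D: x = 0.194, y = 0.066
Drum-2 feed = drum-1 vapor: z₂ = (0.4524, 0.0774, 0.4041, 0.0660).
Drum 2:
Rachford–Rice: g(ψ₂) = Σ zᵢ(Kᵢ−1)/(1+ψ₂(Kᵢ−1)) = 0.
Check two-phase: ΣzᵢKᵢ = 1.193 > 1 and Σzᵢ/Kᵢ = 1.451 > 1, so g(0) = 0.193 > 0 and g(1) = -0.451 < 0.
Iterate (Newton) starting at ψ₂ = 0.67:
  ψ₂ = 0.670: g = -0.1752, g' = -0.597 → ψ₂ = 0.377
  ψ₂ = 0.377: g = -0.0176, g' = -0.511 → ψ₂ = 0.342
Converged at ψ₂ = 0.342.
  A: x = 0.332, y = 0.684
  B: x = 0.091, y = 0.052
  C: x = 0.488, y = 0.244
  D: x = 0.090, y = 0.021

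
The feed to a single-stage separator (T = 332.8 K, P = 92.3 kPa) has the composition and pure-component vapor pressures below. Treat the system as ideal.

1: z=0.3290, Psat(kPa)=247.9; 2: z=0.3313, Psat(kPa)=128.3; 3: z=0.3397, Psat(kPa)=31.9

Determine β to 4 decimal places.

β = 0.6218

Raoult's law: Kᵢ = Pᵢˢᵃᵗ/P = Pᵢˢᵃᵗ/92.3.
  K_1 = 247.9/92.3 = 2.685807, K_2 = 128.3/92.3 = 1.390033, K_3 = 31.9/92.3 = 0.345612
Rachford–Rice: g(β) = Σ zᵢ(Kᵢ−1)/(1+β(Kᵢ−1)) = 0.
Feasibility: ΣzᵢKᵢ = 1.4616, Σzᵢ/Kᵢ = 1.3437 — both > 1, two phases present.
Iterate (Newton) starting at β = 0.5:
  β = 0.5000: g = 0.07868, g' = -0.6319 → β = 0.6245
  β = 0.6245: g = -0.00184, g' = -0.6705 → β = 0.6218
Converged at β = 0.6218.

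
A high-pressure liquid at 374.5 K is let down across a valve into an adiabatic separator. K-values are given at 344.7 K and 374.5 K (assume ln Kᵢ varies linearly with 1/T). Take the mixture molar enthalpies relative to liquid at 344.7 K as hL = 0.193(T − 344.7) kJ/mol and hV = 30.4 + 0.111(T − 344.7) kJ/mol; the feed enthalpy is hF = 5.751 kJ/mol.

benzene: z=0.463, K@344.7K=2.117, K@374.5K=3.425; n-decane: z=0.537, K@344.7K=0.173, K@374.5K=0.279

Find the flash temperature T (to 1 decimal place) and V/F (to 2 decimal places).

Adiabatic flash: solve Rachford–Rice at each trial T, then check hF = ψ·hV(T) + (1−ψ)·hL(T).
  T = 344.7 K: K = (2.117, 0.173), RR gives ψ = 0.079, H_out = 2.405 kJ/mol
  T = 374.5 K: K = (3.425, 0.279), RR gives ψ = 0.421, H_out = 17.513 kJ/mol
  T = 359.6 K: K = (2.720, 0.222), RR gives ψ = 0.283, H_out = 11.126 kJ/mol
  T = 352.1 K: K = (2.404, 0.196), RR gives ψ = 0.194, H_out = 7.195 kJ/mol
  T = 348.4 K: K = (2.257, 0.184), RR gives ψ = 0.141, H_out = 4.946 kJ/mol
  T = 350.2 K: K = (2.328, 0.190), RR gives ψ = 0.167, H_out = 6.071 kJ/mol
Linear interpolation between T = 348.4 (H_out = 4.946) and T = 350.2 (H_out = 6.071) on hF = 5.751 gives T ≈ 349.7 K, at which ψ = 0.16.

T = 349.7 K, V/F = 0.16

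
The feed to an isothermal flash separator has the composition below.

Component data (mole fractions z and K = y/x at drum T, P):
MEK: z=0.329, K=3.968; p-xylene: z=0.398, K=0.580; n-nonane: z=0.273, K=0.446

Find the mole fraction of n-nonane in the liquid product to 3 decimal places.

x_n-nonane = 0.367

Rachford–Rice: g(V/F) = Σ zᵢ(Kᵢ−1)/(1+V/F(Kᵢ−1)) = 0.
g(0) = ΣzᵢKᵢ − 1 = 0.658 and g(1) = 1 − Σzᵢ/Kᵢ = -0.381, so a root lies in (0, 1).
Newton iteration, V/F⁰ = 0.5:
  V/F = 0.500: g = -0.0277, g' = -0.742 → V/F = 0.463
Converged at V/F = 0.463.
Compositions from xᵢ = zᵢ/(1+V/F(Kᵢ−1)), yᵢ = Kᵢxᵢ:
  MEK: x = 0.138, y = 0.550
  p-xylene: x = 0.494, y = 0.287
  n-nonane: x = 0.367, y = 0.164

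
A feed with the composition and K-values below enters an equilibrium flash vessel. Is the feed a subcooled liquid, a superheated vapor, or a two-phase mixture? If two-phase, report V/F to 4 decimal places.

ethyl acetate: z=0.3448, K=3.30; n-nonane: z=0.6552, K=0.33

ΣzᵢKᵢ = 1.3541; Σzᵢ/Kᵢ = 2.0899.
Both exceed 1, so a two-phase solution exists.
Material balance + equilibrium reduce to Σ zᵢ(Kᵢ−1)/(1+ψ(Kᵢ−1)) = 0.
Binary case is linear: z₁(K₁−1)(1+ψ(K₂−1)) + z₂(K₂−1)(1+ψ(K₁−1)) = 0
⇒ ψ = [z₁(K₁−1)+z₂(K₂−1)] / [−(K₁−1)(K₂−1)] = 0.35406/1.54100 = 0.2298

two-phase, V/F = 0.2298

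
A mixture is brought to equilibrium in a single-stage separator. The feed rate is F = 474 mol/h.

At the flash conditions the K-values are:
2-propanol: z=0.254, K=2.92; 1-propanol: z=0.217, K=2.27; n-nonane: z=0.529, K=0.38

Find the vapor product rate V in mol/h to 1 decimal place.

V = 202.7 mol/h

Iterate (Newton) starting at ψ = 0.43:
  ψ = 0.430: g = -0.0018, g' = -0.805 → ψ = 0.428
Converged at ψ = 0.428.
Then V = ψ·F = 0.4277·474 = 202.7 mol/h and L = F − V = 271.3 mol/h.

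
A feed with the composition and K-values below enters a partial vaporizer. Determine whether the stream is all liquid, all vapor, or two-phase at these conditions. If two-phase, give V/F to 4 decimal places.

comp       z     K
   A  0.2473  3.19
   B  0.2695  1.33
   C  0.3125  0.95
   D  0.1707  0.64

ΣzᵢKᵢ = 1.5534; Σzᵢ/Kᵢ = 0.8758.
Since Σzᵢ/Kᵢ < 1 the mixture is above its dew point — single vapor phase.

all vapor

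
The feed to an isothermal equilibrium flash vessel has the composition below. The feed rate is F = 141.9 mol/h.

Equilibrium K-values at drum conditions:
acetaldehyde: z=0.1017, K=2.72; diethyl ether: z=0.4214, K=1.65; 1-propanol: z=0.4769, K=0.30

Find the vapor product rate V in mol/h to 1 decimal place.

Rachford–Rice: g(β) = Σ zᵢ(Kᵢ−1)/(1+β(Kᵢ−1)) = 0.
g(0) = ΣzᵢKᵢ − 1 = 0.1150 and g(1) = 1 − Σzᵢ/Kᵢ = -0.8825, so a root lies in (0, 1).
Newton–Raphson from β = 0.5:
  β = 0.5000: g = -0.21281, g' = -0.7415 → β = 0.2130
  β = 0.2130: g = -0.02369, g' = -0.6213 → β = 0.1748
  β = 0.1748: g = 0.00005, g' = -0.6248 → β = 0.1749
Converged at β = 0.1749.
Then V = β·F = 0.1749·141.9 = 24.8 mol/h and L = F − V = 117.1 mol/h.

V = 24.8 mol/h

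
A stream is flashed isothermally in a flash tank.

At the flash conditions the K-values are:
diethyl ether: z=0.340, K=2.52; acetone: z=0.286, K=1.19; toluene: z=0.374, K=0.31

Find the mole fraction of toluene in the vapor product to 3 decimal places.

Rachford–Rice: g(β) = Σ zᵢ(Kᵢ−1)/(1+β(Kᵢ−1)) = 0.
Feasibility: ΣzᵢKᵢ = 1.313, Σzᵢ/Kᵢ = 1.582 — both > 1, two phases present.
Newton iteration, β⁰ = 0.53:
  β = 0.530: g = -0.0713, g' = -0.692 → β = 0.427
  β = 0.427: g = -0.0022, g' = -0.656 → β = 0.424
Converged at β = 0.424.
Compositions from xᵢ = zᵢ/(1+β(Kᵢ−1)), yᵢ = Kᵢxᵢ:
  diethyl ether: x = 0.207, y = 0.521
  acetone: x = 0.265, y = 0.315
  toluene: x = 0.528, y = 0.164

y_toluene = 0.164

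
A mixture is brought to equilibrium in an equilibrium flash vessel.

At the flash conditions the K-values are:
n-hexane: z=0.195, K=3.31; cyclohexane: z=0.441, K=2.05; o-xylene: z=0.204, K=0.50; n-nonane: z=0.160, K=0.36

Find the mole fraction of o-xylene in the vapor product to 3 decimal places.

Rachford–Rice: g(ψ) = Σ zᵢ(Kᵢ−1)/(1+ψ(Kᵢ−1)) = 0.
Feasibility: ΣzᵢKᵢ = 1.709, Σzᵢ/Kᵢ = 1.126 — both > 1, two phases present.
Newton iteration, ψ⁰ = 0.66:
  ψ = 0.660: g = 0.1224, g' = -0.643 → ψ = 0.850
  ψ = 0.850: g = -0.0056, g' = -0.724 → ψ = 0.843
Converged at ψ = 0.843.
Compositions from xᵢ = zᵢ/(1+ψ(Kᵢ−1)), yᵢ = Kᵢxᵢ:
  n-hexane: x = 0.066, y = 0.219
  cyclohexane: x = 0.234, y = 0.480
  o-xylene: x = 0.353, y = 0.176
  n-nonane: x = 0.347, y = 0.125

y_o-xylene = 0.176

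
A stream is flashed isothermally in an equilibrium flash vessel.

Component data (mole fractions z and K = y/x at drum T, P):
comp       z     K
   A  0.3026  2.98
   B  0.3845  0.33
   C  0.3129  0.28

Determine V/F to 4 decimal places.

V/F = 0.0848

Rachford–Rice: g(V/F) = Σ zᵢ(Kᵢ−1)/(1+V/F(Kᵢ−1)) = 0.
g(0) = ΣzᵢKᵢ − 1 = 0.1162 and g(1) = 1 − Σzᵢ/Kᵢ = -1.3842, so a root lies in (0, 1).
Newton–Raphson from V/F = 0.5:
  V/F = 0.5000: g = -0.43832, g' = -1.0859 → V/F = 0.0963
  V/F = 0.0963: g = -0.01431, g' = -1.2212 → V/F = 0.0846
  V/F = 0.0846: g = 0.00016, g' = -1.2482 → V/F = 0.0848
Converged at V/F = 0.0848.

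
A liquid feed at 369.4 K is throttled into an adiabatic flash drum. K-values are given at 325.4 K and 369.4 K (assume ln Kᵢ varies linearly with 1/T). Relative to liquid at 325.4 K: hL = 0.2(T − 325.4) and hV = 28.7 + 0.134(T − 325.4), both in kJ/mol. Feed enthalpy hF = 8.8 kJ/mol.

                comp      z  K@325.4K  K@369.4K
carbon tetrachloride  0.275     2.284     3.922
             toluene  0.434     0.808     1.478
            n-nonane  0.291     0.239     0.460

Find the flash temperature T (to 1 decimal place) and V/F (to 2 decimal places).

Adiabatic flash: solve Rachford–Rice at each trial T, then check hF = ψ·hV(T) + (1−ψ)·hL(T).
  T = 325.4 K: K = (2.284, 0.808, 0.239), RR gives ψ = 0.080, H_out = 2.285 kJ/mol
  T = 369.4 K: K = (3.922, 1.478, 0.460), RR gives ψ = 1.000, H_out = 34.596 kJ/mol
  T = 347.4 K: K = (3.045, 1.114, 0.339), RR gives ψ = 0.565, H_out = 19.794 kJ/mol
  T = 336.4 K: K = (2.649, 0.954, 0.286), RR gives ψ = 0.333, H_out = 11.506 kJ/mol
  T = 330.9 K: K = (2.463, 0.879, 0.262), RR gives ψ = 0.209, H_out = 7.036 kJ/mol
  T = 333.6 K: K = (2.554, 0.915, 0.274), RR gives ψ = 0.271, H_out = 9.261 kJ/mol
  T = 332.2 K: K = (2.506, 0.896, 0.267), RR gives ψ = 0.239, H_out = 8.115 kJ/mol
Linear interpolation between T = 332.2 (H_out = 8.115) and T = 333.6 (H_out = 9.261) on hF = 8.8 gives T ≈ 333.0 K, at which ψ = 0.26.

T = 333.0 K, V/F = 0.26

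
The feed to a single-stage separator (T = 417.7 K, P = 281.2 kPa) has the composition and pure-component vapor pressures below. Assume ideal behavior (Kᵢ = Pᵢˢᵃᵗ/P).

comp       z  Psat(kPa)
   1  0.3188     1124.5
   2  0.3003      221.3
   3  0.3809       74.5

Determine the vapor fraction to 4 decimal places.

ψ = 0.3692

Raoult's law: Kᵢ = Pᵢˢᵃᵗ/P = Pᵢˢᵃᵗ/281.2.
  K_1 = 1124.5/281.2 = 3.998933, K_2 = 221.3/281.2 = 0.786984, K_3 = 74.5/281.2 = 0.264936
Material balance + equilibrium reduce to Σ zᵢ(Kᵢ−1)/(1+ψ(Kᵢ−1)) = 0.
Check two-phase: ΣzᵢKᵢ = 1.6121 > 1 and Σzᵢ/Kᵢ = 1.8990 > 1, so g(0) = 0.6121 > 0 and g(1) = -0.8990 < 0.
Newton iteration, ψ⁰ = 0.5:
  ψ = 0.5000: g = -0.13178, g' = -0.9905 → ψ = 0.3670
  ψ = 0.3670: g = 0.00236, g' = -1.0518 → ψ = 0.3692
Converged at ψ = 0.3692.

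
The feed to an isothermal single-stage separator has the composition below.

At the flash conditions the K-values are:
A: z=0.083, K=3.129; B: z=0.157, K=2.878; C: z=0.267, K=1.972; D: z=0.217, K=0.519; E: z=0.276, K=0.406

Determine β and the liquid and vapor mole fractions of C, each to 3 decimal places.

β = 0.566, x_C = 0.172, y_C = 0.340

Rachford–Rice: g(β) = Σ zᵢ(Kᵢ−1)/(1+β(Kᵢ−1)) = 0.
g(0) = ΣzᵢKᵢ − 1 = 0.463 and g(1) = 1 − Σzᵢ/Kᵢ = -0.314, so a root lies in (0, 1).
Newton–Raphson from β = 0.42:
  β = 0.420: g = 0.0932, g' = -0.657 → β = 0.562
  β = 0.562: g = 0.0027, g' = -0.628 → β = 0.566
Converged at β = 0.566.
Compositions from xᵢ = zᵢ/(1+β(Kᵢ−1)), yᵢ = Kᵢxᵢ:
  A: x = 0.038, y = 0.118
  B: x = 0.076, y = 0.219
  C: x = 0.172, y = 0.340
  D: x = 0.298, y = 0.155
  E: x = 0.416, y = 0.169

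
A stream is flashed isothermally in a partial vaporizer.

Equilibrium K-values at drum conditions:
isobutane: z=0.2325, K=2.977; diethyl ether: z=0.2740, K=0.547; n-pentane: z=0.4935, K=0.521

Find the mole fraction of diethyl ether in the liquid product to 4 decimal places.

Newton–Raphson from ψ = 0.32:
  ψ = 0.3200: g = -0.14280, g' = -0.5758 → ψ = 0.0720
  ψ = 0.0720: g = 0.02926, g' = -0.8780 → ψ = 0.1053
  ψ = 0.1053: g = 0.00117, g' = -0.8101 → ψ = 0.1067
Converged at ψ = 0.1067.
Compositions from xᵢ = zᵢ/(1+ψ(Kᵢ−1)), yᵢ = Kᵢxᵢ:
  isobutane: x = 0.1920, y = 0.5715
  diethyl ether: x = 0.2879, y = 0.1575
  n-pentane: x = 0.5201, y = 0.2710

x_diethyl ether = 0.2879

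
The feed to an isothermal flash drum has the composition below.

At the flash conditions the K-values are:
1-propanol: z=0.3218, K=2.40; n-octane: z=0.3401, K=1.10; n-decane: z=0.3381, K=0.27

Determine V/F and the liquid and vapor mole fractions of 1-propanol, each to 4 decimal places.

V/F = 0.3561, x_1-propanol = 0.2148, y_1-propanol = 0.5154

Material balance + equilibrium reduce to Σ zᵢ(Kᵢ−1)/(1+V/F(Kᵢ−1)) = 0.
Feasibility: ΣzᵢKᵢ = 1.2377, Σzᵢ/Kᵢ = 1.6955 — both > 1, two phases present.
Newton iteration, V/F⁰ = 0.5:
  V/F = 0.5000: g = -0.09128, g' = -0.6682 → V/F = 0.3634
  V/F = 0.3634: g = -0.00450, g' = -0.6140 → V/F = 0.3561
Converged at V/F = 0.3561.
Compositions from xᵢ = zᵢ/(1+V/F(Kᵢ−1)), yᵢ = Kᵢxᵢ:
  1-propanol: x = 0.2148, y = 0.5154
  n-octane: x = 0.3284, y = 0.3612
  n-decane: x = 0.4568, y = 0.1233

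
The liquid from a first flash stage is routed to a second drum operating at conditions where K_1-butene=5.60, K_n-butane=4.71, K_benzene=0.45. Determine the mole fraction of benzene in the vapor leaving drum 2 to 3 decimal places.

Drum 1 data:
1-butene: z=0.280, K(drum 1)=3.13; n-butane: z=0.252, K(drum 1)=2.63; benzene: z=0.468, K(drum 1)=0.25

Drum 1:
Rachford–Rice: g(ψ₁) = Σ zᵢ(Kᵢ−1)/(1+ψ₁(Kᵢ−1)) = 0.
Check two-phase: ΣzᵢKᵢ = 1.656 > 1 and Σzᵢ/Kᵢ = 2.057 > 1, so g(0) = 0.656 > 0 and g(1) = -1.057 < 0.
Newton iteration, ψ₁⁰ = 0.5:
  ψ₁ = 0.500: g = -0.0465, g' = -1.175 → ψ₁ = 0.460
Converged at ψ₁ = 0.460.
Drum-1 compositions:
  1-butene: x = 0.141, y = 0.443
  n-butane: x = 0.144, y = 0.379
  benzene: x = 0.715, y = 0.179
Drum-2 feed = drum-1 liquid: z₂ = (0.1414, 0.1440, 0.7146).
Drum 2:
Newton iteration, ψ₂⁰ = 0.53:
  ψ₂ = 0.530: g = -0.1854, g' = -0.909 → ψ₂ = 0.326
  ψ₂ = 0.326: g = 0.0231, g' = -1.206 → ψ₂ = 0.345
  ψ₂ = 0.345: g = 0.0005, g' = -1.157 → ψ₂ = 0.346
Converged at ψ₂ = 0.346.
  1-butene: x = 0.055, y = 0.306
  n-butane: x = 0.063, y = 0.297
  benzene: x = 0.882, y = 0.397

y_benzene (drum 2) = 0.397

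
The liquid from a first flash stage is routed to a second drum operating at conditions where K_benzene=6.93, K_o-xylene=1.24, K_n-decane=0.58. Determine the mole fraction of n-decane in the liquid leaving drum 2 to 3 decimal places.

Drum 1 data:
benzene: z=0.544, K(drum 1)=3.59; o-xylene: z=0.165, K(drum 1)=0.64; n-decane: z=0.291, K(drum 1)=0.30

Drum 1:
Let ψ₁ = V/F and solve Σ zᵢ(Kᵢ−1)/(1+ψ₁(Kᵢ−1)) = 0.
Feasibility: ΣzᵢKᵢ = 2.146, Σzᵢ/Kᵢ = 1.379 — both > 1, two phases present.
Newton iteration, ψ₁⁰ = 0.4:
  ψ₁ = 0.400: g = 0.3397, g' = -1.185 → ψ₁ = 0.687
  ψ₁ = 0.687: g = 0.0358, g' = -1.039 → ψ₁ = 0.721
Converged at ψ₁ = 0.721.
Drum-1 compositions:
  benzene: x = 0.190, y = 0.681
  o-xylene: x = 0.223, y = 0.143
  n-decane: x = 0.587, y = 0.176
Drum-2 feed = drum-1 liquid: z₂ = (0.1897, 0.2228, 0.5874).
Drum 2:
Rachford–Rice: g(ψ₂) = Σ zᵢ(Kᵢ−1)/(1+ψ₂(Kᵢ−1)) = 0.
g(0) = ΣzᵢKᵢ − 1 = 0.932 and g(1) = 1 − Σzᵢ/Kᵢ = -0.220, so a root lies in (0, 1).
Newton–Raphson from ψ₂ = 0.5:
  ψ₂ = 0.500: g = 0.0192, g' = -0.601 → ψ₂ = 0.532
  ψ₂ = 0.532: g = 0.0005, g' = -0.568 → ψ₂ = 0.533
Converged at ψ₂ = 0.533.
  benzene: x = 0.046, y = 0.316
  o-xylene: x = 0.198, y = 0.245
  n-decane: x = 0.757, y = 0.439

x_n-decane (drum 2) = 0.757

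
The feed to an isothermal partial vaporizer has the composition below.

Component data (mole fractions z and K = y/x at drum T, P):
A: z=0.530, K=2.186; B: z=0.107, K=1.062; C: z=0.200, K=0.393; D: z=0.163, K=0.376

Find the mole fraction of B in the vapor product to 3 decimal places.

Let ψ = V/F and solve Σ zᵢ(Kᵢ−1)/(1+ψ(Kᵢ−1)) = 0.
Check two-phase: ΣzᵢKᵢ = 1.412 > 1 and Σzᵢ/Kᵢ = 1.286 > 1, so g(0) = 0.412 > 0 and g(1) = -0.286 < 0.
Iterate (Newton) starting at ψ = 0.5:
  ψ = 0.500: g = 0.0789, g' = -0.580 → ψ = 0.636
  ψ = 0.636: g = -0.0017, g' = -0.613 → ψ = 0.633
Converged at ψ = 0.633.
Compositions from xᵢ = zᵢ/(1+ψ(Kᵢ−1)), yᵢ = Kᵢxᵢ:
  A: x = 0.303, y = 0.662
  B: x = 0.103, y = 0.109
  C: x = 0.325, y = 0.128
  D: x = 0.269, y = 0.101

y_B = 0.109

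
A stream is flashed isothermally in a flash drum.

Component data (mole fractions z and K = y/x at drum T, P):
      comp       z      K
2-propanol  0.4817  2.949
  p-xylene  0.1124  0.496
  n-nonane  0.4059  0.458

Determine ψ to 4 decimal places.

ψ = 0.6361

Rachford–Rice: g(ψ) = Σ zᵢ(Kᵢ−1)/(1+ψ(Kᵢ−1)) = 0.
Check two-phase: ΣzᵢKᵢ = 1.6622 > 1 and Σzᵢ/Kᵢ = 1.2762 > 1, so g(0) = 0.6622 > 0 and g(1) = -0.2762 < 0.
Newton iteration, ψ⁰ = 0.5:
  ψ = 0.5000: g = 0.09796, g' = -0.7447 → ψ = 0.6315
  ψ = 0.6315: g = 0.00324, g' = -0.7047 → ψ = 0.6361
Converged at ψ = 0.6361.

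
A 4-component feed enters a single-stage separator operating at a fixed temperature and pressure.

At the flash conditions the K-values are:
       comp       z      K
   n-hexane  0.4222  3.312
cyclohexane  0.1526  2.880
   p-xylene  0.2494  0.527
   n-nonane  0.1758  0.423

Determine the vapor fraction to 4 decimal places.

Rachford–Rice: g(ψ) = Σ zᵢ(Kᵢ−1)/(1+ψ(Kᵢ−1)) = 0.
Feasibility: ΣzᵢKᵢ = 2.0436, Σzᵢ/Kᵢ = 1.0693 — both > 1, two phases present.
Newton iteration, ψ⁰ = 0.58:
  ψ = 0.5800: g = 0.23920, g' = -0.7734 → ψ = 0.8893
  ψ = 0.8893: g = 0.01485, g' = -0.7303 → ψ = 0.9096
  ψ = 0.9096: g = -0.00008, g' = -0.7389 → ψ = 0.9095
Converged at ψ = 0.9095.

ψ = 0.9095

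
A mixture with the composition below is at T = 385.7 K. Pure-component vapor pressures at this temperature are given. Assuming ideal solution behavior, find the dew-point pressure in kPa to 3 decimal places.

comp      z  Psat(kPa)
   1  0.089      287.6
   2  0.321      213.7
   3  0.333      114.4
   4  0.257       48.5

Pdew = 99.787 kPa

At the dew point ψ → 1, so Σzᵢ/Kᵢ = 1 with Kᵢ = Pᵢˢᵃᵗ/P ⇒ 1/P = Σzᵢ/Pᵢˢᵃᵗ.
1/P = 0.089/287.6 + 0.321/213.7 + 0.333/114.4 + 0.257/48.5 = 0.010021 ⇒ P = 99.787 kPa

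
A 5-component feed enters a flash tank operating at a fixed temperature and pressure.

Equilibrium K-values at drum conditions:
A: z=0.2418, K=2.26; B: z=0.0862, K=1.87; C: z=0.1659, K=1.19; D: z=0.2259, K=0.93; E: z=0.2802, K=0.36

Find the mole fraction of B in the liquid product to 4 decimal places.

x_B = 0.0611

Iterate (Newton) starting at V/F = 0.5:
  V/F = 0.5000: g = -0.01214, g' = -0.4306 → V/F = 0.4718
  V/F = 0.4718: g = -0.00007, g' = -0.4256 → V/F = 0.4716
Converged at V/F = 0.4716.
Compositions from xᵢ = zᵢ/(1+V/F(Kᵢ−1)), yᵢ = Kᵢxᵢ:
  A: x = 0.1517, y = 0.3428
  B: x = 0.0611, y = 0.1143
  C: x = 0.1523, y = 0.1812
  D: x = 0.2336, y = 0.2173
  E: x = 0.4013, y = 0.1445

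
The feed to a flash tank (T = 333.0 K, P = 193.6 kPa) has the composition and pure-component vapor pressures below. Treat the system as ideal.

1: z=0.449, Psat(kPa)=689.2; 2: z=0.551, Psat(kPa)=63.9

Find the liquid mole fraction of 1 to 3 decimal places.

Raoult's law: Kᵢ = Pᵢˢᵃᵗ/P = Pᵢˢᵃᵗ/193.6.
  K_1 = 689.2/193.6 = 3.55992, K_2 = 63.9/193.6 = 0.33006
Material balance + equilibrium reduce to Σ zᵢ(Kᵢ−1)/(1+β(Kᵢ−1)) = 0.
Feasibility: ΣzᵢKᵢ = 1.780, Σzᵢ/Kᵢ = 1.796 — both > 1, two phases present.
Binary case is linear: z₁(K₁−1)(1+β(K₂−1)) + z₂(K₂−1)(1+β(K₁−1)) = 0
⇒ β = [z₁(K₁−1)+z₂(K₂−1)] / [−(K₁−1)(K₂−1)] = 0.7803/1.7150 = 0.455
Compositions from xᵢ = zᵢ/(1+β(Kᵢ−1)), yᵢ = Kᵢxᵢ:
  1: x = 0.207, y = 0.738
  2: x = 0.793, y = 0.262

x_1 = 0.207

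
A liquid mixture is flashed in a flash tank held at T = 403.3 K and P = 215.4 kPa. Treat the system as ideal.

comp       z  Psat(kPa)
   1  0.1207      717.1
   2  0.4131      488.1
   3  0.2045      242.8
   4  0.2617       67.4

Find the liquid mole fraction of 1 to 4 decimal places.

Raoult's law: Kᵢ = Pᵢˢᵃᵗ/P = Pᵢˢᵃᵗ/215.4.
  K_1 = 717.1/215.4 = 3.329155, K_2 = 488.1/215.4 = 2.266017, K_3 = 242.8/215.4 = 1.127205, K_4 = 67.4/215.4 = 0.312906
Material balance + equilibrium reduce to Σ zᵢ(Kᵢ−1)/(1+β(Kᵢ−1)) = 0.
Check two-phase: ΣzᵢKᵢ = 1.6503 > 1 and Σzᵢ/Kᵢ = 1.2363 > 1, so g(0) = 0.6503 > 0 and g(1) = -0.2363 < 0.
Iterate (Newton) starting at β = 0.5:
  β = 0.5000: g = 0.20068, g' = -0.6777 → β = 0.7961
  β = 0.7961: g = -0.01438, g' = -0.8494 → β = 0.7792
  β = 0.7792: g = -0.00021, g' = -0.8255 → β = 0.7790
Converged at β = 0.7790.
Compositions from xᵢ = zᵢ/(1+β(Kᵢ−1)), yᵢ = Kᵢxᵢ:
  1: x = 0.0429, y = 0.1428
  2: x = 0.2080, y = 0.4713
  3: x = 0.1861, y = 0.2097
  4: x = 0.5631, y = 0.1762

x_1 = 0.0429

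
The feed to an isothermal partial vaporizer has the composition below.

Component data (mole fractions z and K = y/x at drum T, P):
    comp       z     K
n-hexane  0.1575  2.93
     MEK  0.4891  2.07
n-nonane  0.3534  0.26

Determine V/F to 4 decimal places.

V/F = 0.5887

Rachford–Rice: g(V/F) = Σ zᵢ(Kᵢ−1)/(1+V/F(Kᵢ−1)) = 0.
g(0) = ΣzᵢKᵢ − 1 = 0.5658 and g(1) = 1 − Σzᵢ/Kᵢ = -0.6493, so a root lies in (0, 1).
Newton iteration, V/F⁰ = 0.5:
  V/F = 0.5000: g = 0.08053, g' = -0.8772 → V/F = 0.5918
  V/F = 0.5918: g = -0.00294, g' = -0.9503 → V/F = 0.5887
Converged at V/F = 0.5887.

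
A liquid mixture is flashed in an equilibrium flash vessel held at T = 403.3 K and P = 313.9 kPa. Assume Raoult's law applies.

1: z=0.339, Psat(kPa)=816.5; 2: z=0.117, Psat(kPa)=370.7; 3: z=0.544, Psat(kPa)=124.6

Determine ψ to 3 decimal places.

Raoult's law: Kᵢ = Pᵢˢᵃᵗ/P = Pᵢˢᵃᵗ/313.9.
  K_1 = 816.5/313.9 = 2.60115, K_2 = 370.7/313.9 = 1.18095, K_3 = 124.6/313.9 = 0.39694
Rachford–Rice: g(ψ) = Σ zᵢ(Kᵢ−1)/(1+ψ(Kᵢ−1)) = 0.
Feasibility: ΣzᵢKᵢ = 1.236, Σzᵢ/Kᵢ = 1.600 — both > 1, two phases present.
Newton iteration, ψ⁰ = 0.5:
  ψ = 0.500: g = -0.1488, g' = -0.677 → ψ = 0.280
Converged at ψ = 0.280.

ψ = 0.280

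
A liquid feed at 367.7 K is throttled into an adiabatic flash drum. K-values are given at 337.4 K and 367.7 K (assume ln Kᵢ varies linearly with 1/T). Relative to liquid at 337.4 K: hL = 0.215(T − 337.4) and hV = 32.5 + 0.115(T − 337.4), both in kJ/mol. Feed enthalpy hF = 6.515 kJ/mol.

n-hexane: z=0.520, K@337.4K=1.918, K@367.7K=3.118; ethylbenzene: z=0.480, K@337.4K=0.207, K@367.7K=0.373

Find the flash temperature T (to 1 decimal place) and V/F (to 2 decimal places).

Adiabatic flash: solve Rachford–Rice at each trial T, then check hF = ψ·hV(T) + (1−ψ)·hL(T).
  T = 337.4 K: K = (1.918, 0.207), RR gives ψ = 0.133, H_out = 4.318 kJ/mol
  T = 367.7 K: K = (3.118, 0.373), RR gives ψ = 0.603, H_out = 24.277 kJ/mol
  T = 352.5 K: K = (2.469, 0.281), RR gives ψ = 0.397, H_out = 15.538 kJ/mol
  T = 344.9 K: K = (2.180, 0.242), RR gives ψ = 0.279, H_out = 10.477 kJ/mol
  T = 341.1 K: K = (2.045, 0.224), RR gives ψ = 0.210, H_out = 7.554 kJ/mol
  T = 339.2 K: K = (1.979, 0.215), RR gives ψ = 0.172, H_out = 5.950 kJ/mol
Linear interpolation between T = 339.2 (H_out = 5.950) and T = 341.1 (H_out = 7.554) on hF = 6.515 gives T ≈ 339.9 K, at which ψ = 0.19.

T = 339.9 K, V/F = 0.19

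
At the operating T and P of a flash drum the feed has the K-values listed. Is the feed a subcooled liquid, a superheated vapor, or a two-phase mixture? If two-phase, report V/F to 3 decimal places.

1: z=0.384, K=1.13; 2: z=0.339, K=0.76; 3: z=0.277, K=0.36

ΣzᵢKᵢ = 0.791; Σzᵢ/Kᵢ = 1.555.
Since ΣzᵢKᵢ < 1 the mixture is below its bubble point — single liquid phase.

subcooled liquid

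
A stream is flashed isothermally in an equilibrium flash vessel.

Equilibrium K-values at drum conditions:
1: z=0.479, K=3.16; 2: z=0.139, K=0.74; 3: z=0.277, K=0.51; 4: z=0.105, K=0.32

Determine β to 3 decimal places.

β = 0.735

Material balance + equilibrium reduce to Σ zᵢ(Kᵢ−1)/(1+β(Kᵢ−1)) = 0.
g(0) = ΣzᵢKᵢ − 1 = 0.791 and g(1) = 1 − Σzᵢ/Kᵢ = -0.211, so a root lies in (0, 1).
Iterate (Newton) starting at β = 0.5:
  β = 0.500: g = 0.1679, g' = -0.757 → β = 0.722
  β = 0.722: g = 0.0096, g' = -0.702 → β = 0.735
Converged at β = 0.735.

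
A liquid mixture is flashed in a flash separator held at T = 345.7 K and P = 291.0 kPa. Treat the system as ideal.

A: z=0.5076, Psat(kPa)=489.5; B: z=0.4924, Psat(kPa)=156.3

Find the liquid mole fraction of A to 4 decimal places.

x_A = 0.4043

Raoult's law: Kᵢ = Pᵢˢᵃᵗ/P = Pᵢˢᵃᵗ/291.0.
  K_A = 489.5/291.0 = 1.682131, K_B = 156.3/291.0 = 0.537113
Rachford–Rice: g(V/F) = Σ zᵢ(Kᵢ−1)/(1+V/F(Kᵢ−1)) = 0.
g(0) = ΣzᵢKᵢ − 1 = 0.1183 and g(1) = 1 − Σzᵢ/Kᵢ = -0.2185, so a root lies in (0, 1).
Binary case is linear: z₁(K₁−1)(1+V/F(K₂−1)) + z₂(K₂−1)(1+V/F(K₁−1)) = 0
⇒ V/F = [z₁(K₁−1)+z₂(K₂−1)] / [−(K₁−1)(K₂−1)] = 0.11832/0.31575 = 0.3747
Compositions from xᵢ = zᵢ/(1+V/F(Kᵢ−1)), yᵢ = Kᵢxᵢ:
  A: x = 0.4043, y = 0.6800
  B: x = 0.5957, y = 0.3200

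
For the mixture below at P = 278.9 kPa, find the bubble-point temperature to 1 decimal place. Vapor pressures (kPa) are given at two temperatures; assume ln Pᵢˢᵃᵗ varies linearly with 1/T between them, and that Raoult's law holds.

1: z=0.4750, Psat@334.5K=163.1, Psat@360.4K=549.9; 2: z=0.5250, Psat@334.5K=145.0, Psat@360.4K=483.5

Bubble-point temperature: ΣzᵢPᵢˢᵃᵗ(T) = P. Interpolate ln Pᵢˢᵃᵗ = aᵢ + bᵢ/T.
  T = 334.5 K: ΣzᵢPᵢˢᵃᵗ = 153.60 kPa
  T = 360.4 K: ΣzᵢPᵢˢᵃᵗ = 515.04 kPa
  T = 347.4 K: ΣzᵢPᵢˢᵃᵗ = 287.01 kPa
  T = 340.9 K: ΣzᵢPᵢˢᵃᵗ = 210.69 kPa
  T = 344.1 K: ΣzᵢPᵢˢᵃᵗ = 245.68 kPa
  T = 345.8 K: ΣzᵢPᵢˢᵃᵗ = 266.27 kPa
Interpolating between 345.8 K and 347.4 K gives T ≈ 346.8 K.

T = 346.8 K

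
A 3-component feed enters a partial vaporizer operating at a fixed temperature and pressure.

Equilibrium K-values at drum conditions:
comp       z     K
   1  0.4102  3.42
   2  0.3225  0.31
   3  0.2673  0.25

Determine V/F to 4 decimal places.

Material balance + equilibrium reduce to Σ zᵢ(Kᵢ−1)/(1+V/F(Kᵢ−1)) = 0.
Check two-phase: ΣzᵢKᵢ = 1.5697 > 1 and Σzᵢ/Kᵢ = 2.2295 > 1, so g(0) = 0.5697 > 0 and g(1) = -1.2295 < 0.
Newton–Raphson from V/F = 0.35:
  V/F = 0.3500: g = -0.02775, g' = -1.2475 → V/F = 0.3278
  V/F = 0.3278: g = 0.00022, g' = -1.2678 → V/F = 0.3279
Converged at V/F = 0.3279.

V/F = 0.3279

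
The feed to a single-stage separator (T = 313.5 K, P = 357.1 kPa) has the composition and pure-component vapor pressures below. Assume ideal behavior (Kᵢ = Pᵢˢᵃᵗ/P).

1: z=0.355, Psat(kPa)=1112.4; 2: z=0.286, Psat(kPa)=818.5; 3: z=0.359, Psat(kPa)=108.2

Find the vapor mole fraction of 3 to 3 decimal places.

y_3 = 0.215

Raoult's law: Kᵢ = Pᵢˢᵃᵗ/P = Pᵢˢᵃᵗ/357.1.
  K_1 = 1112.4/357.1 = 3.11509, K_2 = 818.5/357.1 = 2.29208, K_3 = 108.2/357.1 = 0.30300
Newton iteration, β⁰ = 0.5:
  β = 0.500: g = 0.2054, g' = -0.962 → β = 0.713
  β = 0.713: g = -0.0061, g' = -1.072 → β = 0.708
Converged at β = 0.708.
Compositions from xᵢ = zᵢ/(1+β(Kᵢ−1)), yᵢ = Kᵢxᵢ:
  1: x = 0.142, y = 0.443
  2: x = 0.149, y = 0.342
  3: x = 0.708, y = 0.215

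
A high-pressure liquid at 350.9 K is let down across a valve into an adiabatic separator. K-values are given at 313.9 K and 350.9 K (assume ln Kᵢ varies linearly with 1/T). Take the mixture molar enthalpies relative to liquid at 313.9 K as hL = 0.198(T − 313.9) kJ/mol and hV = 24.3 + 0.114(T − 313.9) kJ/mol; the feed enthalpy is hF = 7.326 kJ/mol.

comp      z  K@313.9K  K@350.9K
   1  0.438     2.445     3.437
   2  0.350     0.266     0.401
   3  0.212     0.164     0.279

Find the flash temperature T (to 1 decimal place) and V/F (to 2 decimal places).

T = 321.8 K, V/F = 0.24

Adiabatic flash: solve Rachford–Rice at each trial T, then check hF = ψ·hV(T) + (1−ψ)·hL(T).
  T = 313.9 K: K = (2.445, 0.266, 0.164), RR gives ψ = 0.178, H_out = 4.318 kJ/mol
  T = 350.9 K: K = (3.437, 0.401, 0.279), RR gives ψ = 0.446, H_out = 16.780 kJ/mol
  T = 332.4 K: K = (2.926, 0.330, 0.217), RR gives ψ = 0.322, H_out = 10.988 kJ/mol
  T = 323.1 K: K = (2.681, 0.297, 0.189), RR gives ψ = 0.254, H_out = 7.797 kJ/mol
  T = 318.5 K: K = (2.562, 0.281, 0.176), RR gives ψ = 0.217, H_out = 6.107 kJ/mol
  T = 320.8 K: K = (2.621, 0.289, 0.183), RR gives ψ = 0.236, H_out = 6.963 kJ/mol
Linear interpolation between T = 320.8 (H_out = 6.963) and T = 323.1 (H_out = 7.797) on hF = 7.326 gives T ≈ 321.8 K, at which ψ = 0.24.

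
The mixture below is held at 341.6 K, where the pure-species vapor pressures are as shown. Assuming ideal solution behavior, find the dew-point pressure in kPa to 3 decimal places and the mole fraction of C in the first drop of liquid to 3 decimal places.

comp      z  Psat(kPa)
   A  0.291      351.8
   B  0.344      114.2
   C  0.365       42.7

Pdew = 80.727 kPa, x_C = 0.690

At the dew point ψ → 1, so Σzᵢ/Kᵢ = 1 with Kᵢ = Pᵢˢᵃᵗ/P ⇒ 1/P = Σzᵢ/Pᵢˢᵃᵗ.
1/P = 0.291/351.8 + 0.344/114.2 + 0.365/42.7 = 0.012387 ⇒ P = 80.727 kPa
xᵢ = zᵢP/Pᵢˢᵃᵗ ⇒ x_C = 0.365·80.727/42.7 = 0.690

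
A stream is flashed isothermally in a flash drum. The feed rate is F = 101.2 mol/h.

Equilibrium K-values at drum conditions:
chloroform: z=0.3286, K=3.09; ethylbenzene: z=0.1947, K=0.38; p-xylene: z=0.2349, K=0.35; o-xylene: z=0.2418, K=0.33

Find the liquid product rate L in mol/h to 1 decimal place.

Let ψ = V/F and solve Σ zᵢ(Kᵢ−1)/(1+ψ(Kᵢ−1)) = 0.
Check two-phase: ΣzᵢKᵢ = 1.2514 > 1 and Σzᵢ/Kᵢ = 2.0226 > 1, so g(0) = 0.2514 > 0 and g(1) = -1.0226 < 0.
Newton iteration, ψ⁰ = 0.45:
  ψ = 0.4500: g = -0.26125, g' = -0.9459 → ψ = 0.1738
  ψ = 0.1738: g = 0.01300, g' = -1.1315 → ψ = 0.1853
  ψ = 0.1853: g = 0.00012, g' = -1.1112 → ψ = 0.1854
Converged at ψ = 0.1854.
Then V = ψ·F = 0.1854·101.2 = 18.8 mol/h and L = F − V = 82.4 mol/h.

L = 82.4 mol/h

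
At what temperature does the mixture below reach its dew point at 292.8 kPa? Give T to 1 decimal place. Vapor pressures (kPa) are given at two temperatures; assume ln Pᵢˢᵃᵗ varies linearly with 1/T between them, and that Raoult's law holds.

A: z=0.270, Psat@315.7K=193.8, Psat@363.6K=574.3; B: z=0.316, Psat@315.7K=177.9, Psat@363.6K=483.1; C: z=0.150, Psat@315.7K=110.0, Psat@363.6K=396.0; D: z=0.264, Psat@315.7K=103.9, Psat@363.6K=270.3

Dew-point temperature: Σzᵢ·P/Pᵢˢᵃᵗ(T) = 1. Interpolate ln Pᵢˢᵃᵗ = aᵢ + bᵢ/T.
  T = 315.7 K: ΣzᵢP/Pᵢˢᵃᵗ = 2.0713
  T = 363.6 K: ΣzᵢP/Pᵢˢᵃᵗ = 0.7261
  T = 339.6 K: ΣzᵢP/Pᵢˢᵃᵗ = 1.1811
  T = 351.6 K: ΣzᵢP/Pᵢˢᵃᵗ = 0.9181
  T = 345.6 K: ΣzᵢP/Pᵢˢᵃᵗ = 1.0390
  T = 348.6 K: ΣzᵢP/Pᵢˢᵃᵗ = 0.9761
  T = 347.1 K: ΣzᵢP/Pᵢˢᵃᵗ = 1.0069
Interpolating between 347.1 K and 348.6 K gives T ≈ 347.4 K.

T = 347.4 K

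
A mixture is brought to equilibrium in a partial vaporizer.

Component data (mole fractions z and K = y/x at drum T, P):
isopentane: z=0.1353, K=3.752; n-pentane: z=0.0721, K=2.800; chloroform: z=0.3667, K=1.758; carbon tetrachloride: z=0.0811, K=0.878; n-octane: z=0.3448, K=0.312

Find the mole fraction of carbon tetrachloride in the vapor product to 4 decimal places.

Newton–Raphson from ψ = 0.5:
  ψ = 0.5000: g = 0.05443, g' = -0.7376 → ψ = 0.5738
  ψ = 0.5738: g = -0.00066, g' = -0.7599 → ψ = 0.5729
Converged at ψ = 0.5729.
Compositions from xᵢ = zᵢ/(1+ψ(Kᵢ−1)), yᵢ = Kᵢxᵢ:
  isopentane: x = 0.0525, y = 0.1970
  n-pentane: x = 0.0355, y = 0.0994
  chloroform: x = 0.2557, y = 0.4495
  carbon tetrachloride: x = 0.0872, y = 0.0766
  n-octane: x = 0.5691, y = 0.1776

y_carbon tetrachloride = 0.0766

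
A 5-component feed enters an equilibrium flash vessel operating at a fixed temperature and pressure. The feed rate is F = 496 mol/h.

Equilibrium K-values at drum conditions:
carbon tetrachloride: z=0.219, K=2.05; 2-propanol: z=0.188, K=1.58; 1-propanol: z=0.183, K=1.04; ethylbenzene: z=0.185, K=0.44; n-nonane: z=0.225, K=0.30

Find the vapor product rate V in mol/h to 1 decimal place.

V = 93.8 mol/h

Rachford–Rice: g(β) = Σ zᵢ(Kᵢ−1)/(1+β(Kᵢ−1)) = 0.
Check two-phase: ΣzᵢKᵢ = 1.085 > 1 and Σzᵢ/Kᵢ = 1.572 > 1, so g(0) = 0.085 > 0 and g(1) = -0.572 < 0.
Newton iteration, β⁰ = 0.5:
  β = 0.500: g = -0.1437, g' = -0.515 → β = 0.221
  β = 0.221: g = -0.0140, g' = -0.439 → β = 0.189
Converged at β = 0.189.
Then V = β·F = 0.1891·496 = 93.8 mol/h and L = F − V = 402.2 mol/h.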